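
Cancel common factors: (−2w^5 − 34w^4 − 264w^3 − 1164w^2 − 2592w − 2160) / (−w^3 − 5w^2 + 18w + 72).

By polynomial division,
  −2w^5 − 34w^4 − 264w^3 − 1164w^2 − 2592w − 2160 = (2w^2 + 24w + 180)(−w^3 − 5w^2 + 18w + 72) + (−840w^2 − 7560w − 15120)
  −w^3 − 5w^2 + 18w + 72 = ((1/840)w − 1/210)(−840w^2 − 7560w − 15120) + (0)
Last nonzero remainder: −840w^2 − 7560w − 15120. Dividing through by −840 gives the monic gcd w^2 + 9w + 18.
Cancel w^2 + 9w + 18 from numerator and denominator to get the reduced form.

(2w^3 + 16w^2 + 84w + 120)/(w − 4)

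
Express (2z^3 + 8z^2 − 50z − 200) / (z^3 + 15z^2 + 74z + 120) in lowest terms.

Repeated division with remainder:
  2z^3 + 8z^2 − 50z − 200 = (2)(z^3 + 15z^2 + 74z + 120) + (−22z^2 − 198z − 440)
  z^3 + 15z^2 + 74z + 120 = (−(1/22)z − 3/11)(−22z^2 − 198z − 440) + (0)
Last nonzero remainder: −22z^2 − 198z − 440. Dividing through by −22 gives the monic gcd z^2 + 9z + 20.
Cancel z^2 + 9z + 20 from numerator and denominator to get the reduced form.

(2z − 10)/(z + 6)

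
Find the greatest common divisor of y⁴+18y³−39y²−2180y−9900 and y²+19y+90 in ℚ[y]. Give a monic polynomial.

y²+19y+90

By polynomial division,
  y⁴+18y³−39y²−2180y−9900 = (y²−y−110)(y²+19y+90) + (0)
The last nonzero remainder y²+19y+90 is already monic.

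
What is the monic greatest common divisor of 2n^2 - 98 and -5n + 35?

n - 7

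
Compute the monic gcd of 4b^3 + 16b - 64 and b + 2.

Apply the Euclidean algorithm:
  4b^3 + 16b - 64 = (4b^2 - 8b + 32)(b + 2) + (-128)
  b + 2 = (-(1/128)b - 1/64)(-128) + (0)
The last nonzero remainder is the constant -128, so the polynomials are coprime and gcd = 1.

1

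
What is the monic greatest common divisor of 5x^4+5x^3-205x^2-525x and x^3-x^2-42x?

x^2-7x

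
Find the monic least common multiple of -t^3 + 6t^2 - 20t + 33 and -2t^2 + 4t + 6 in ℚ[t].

t^4 - 5t^3 + 14t^2 - 13t - 33

Apply the Euclidean algorithm:
  -t^3 + 6t^2 - 20t + 33 = ((1/2)t - 2)(-2t^2 + 4t + 6) + (-15t + 45)
  -2t^2 + 4t + 6 = ((2/15)t + 2/15)(-15t + 45) + (0)
Last nonzero remainder: -15t + 45. Dividing through by -15 gives the monic gcd t - 3.
Then lcm(f, g) = f·g / gcd(f, g); expanding and making the result monic gives the answer.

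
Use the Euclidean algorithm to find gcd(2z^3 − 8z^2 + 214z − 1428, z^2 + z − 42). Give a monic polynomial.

z − 6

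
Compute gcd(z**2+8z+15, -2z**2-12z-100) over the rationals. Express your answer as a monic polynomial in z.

1

Euclidean algorithm in ℚ[z]:
  z**2+8z+15 = (-1/2)(-2z**2-12z-100) + (2z-35)
  -2z**2-12z-100 = (-z-47/2)(2z-35) + (-1845/2)
  2z-35 = (-(4/1845)z+14/369)(-1845/2) + (0)
The last nonzero remainder is the constant -1845/2, so the polynomials are coprime and gcd = 1.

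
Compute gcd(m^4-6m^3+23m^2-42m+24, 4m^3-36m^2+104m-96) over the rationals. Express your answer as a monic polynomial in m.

m-2

Repeated division with remainder:
  m^4-6m^3+23m^2-42m+24 = ((1/4)m+3/4)(4m^3-36m^2+104m-96) + (24m^2-96m+96)
  4m^3-36m^2+104m-96 = ((1/6)m-5/6)(24m^2-96m+96) + (8m-16)
  24m^2-96m+96 = (3m-6)(8m-16) + (0)
Last nonzero remainder: 8m-16. Dividing through by 8 gives the monic gcd m-2.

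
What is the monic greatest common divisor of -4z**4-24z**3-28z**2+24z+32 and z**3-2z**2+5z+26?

z+2

Euclidean algorithm in ℚ[z]:
  -4z**4-24z**3-28z**2+24z+32 = (-4z-32)(z**3-2z**2+5z+26) + (-72z**2+288z+864)
  z**3-2z**2+5z+26 = (-(1/72)z-1/36)(-72z**2+288z+864) + (25z+50)
  -72z**2+288z+864 = (-(72/25)z+432/25)(25z+50) + (0)
Last nonzero remainder: 25z+50. Dividing through by 25 gives the monic gcd z+2.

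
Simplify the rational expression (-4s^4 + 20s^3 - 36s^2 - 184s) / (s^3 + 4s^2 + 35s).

(-4s^3 + 20s^2 - 36s - 184)/(s^2 + 4s + 35)

Euclidean algorithm in ℚ[s]:
  -4s^4 + 20s^3 - 36s^2 - 184s = (-4s + 36)(s^3 + 4s^2 + 35s) + (-40s^2 - 1444s)
  s^3 + 4s^2 + 35s = (-(1/40)s + 321/400)(-40s^2 - 1444s) + ((119381/100)s)
  -40s^2 - 1444s = (-(4000/119381)s - 144400/119381)((119381/100)s) + (0)
Last nonzero remainder: (119381/100)s. Dividing through by 119381/100 gives the monic gcd s.
Cancel s from numerator and denominator to get the reduced form.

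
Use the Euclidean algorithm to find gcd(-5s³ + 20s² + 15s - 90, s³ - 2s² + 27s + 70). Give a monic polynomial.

Repeated division with remainder:
  -5s³ + 20s² + 15s - 90 = (-5)(s³ - 2s² + 27s + 70) + (10s² + 150s + 260)
  s³ - 2s² + 27s + 70 = ((1/10)s - 17/10)(10s² + 150s + 260) + (256s + 512)
  10s² + 150s + 260 = ((5/128)s + 65/128)(256s + 512) + (0)
Last nonzero remainder: 256s + 512. Dividing through by 256 gives the monic gcd s + 2.

s + 2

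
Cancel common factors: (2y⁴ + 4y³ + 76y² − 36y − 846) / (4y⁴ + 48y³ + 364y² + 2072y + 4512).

By polynomial division,
  2y⁴ + 4y³ + 76y² − 36y − 846 = (1/2)(4y⁴ + 48y³ + 364y² + 2072y + 4512) + (−20y³ − 106y² − 1072y − 3102)
  4y⁴ + 48y³ + 364y² + 2072y + 4512 = (−(1/5)y − 67/50)(−20y³ − 106y² − 1072y − 3102) + ((189/25)y² + (378/25)y + 8883/25)
  −20y³ − 106y² − 1072y − 3102 = (−(500/189)y − 550/63)((189/25)y² + (378/25)y + 8883/25) + (0)
Last nonzero remainder: (189/25)y² + (378/25)y + 8883/25. Dividing through by 189/25 gives the monic gcd y² + 2y + 47.
Cancel y² + 2y + 47 from numerator and denominator to get the reduced form.

(y² − 9)/(2y² + 20y + 48)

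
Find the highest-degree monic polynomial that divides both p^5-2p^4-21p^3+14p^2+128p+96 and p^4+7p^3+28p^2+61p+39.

p^2+4p+3

Apply the Euclidean algorithm:
  p^5-2p^4-21p^3+14p^2+128p+96 = (p-9)(p^4+7p^3+28p^2+61p+39) + (14p^3+205p^2+638p+447)
  p^4+7p^3+28p^2+61p+39 = ((1/14)p-107/196)(14p^3+205p^2+638p+447) + ((18491/196)p^2+(18491/49)p+55473/196)
  14p^3+205p^2+638p+447 = ((2744/18491)p+29204/18491)((18491/196)p^2+(18491/49)p+55473/196) + (0)
Last nonzero remainder: (18491/196)p^2+(18491/49)p+55473/196. Dividing through by 18491/196 gives the monic gcd p^2+4p+3.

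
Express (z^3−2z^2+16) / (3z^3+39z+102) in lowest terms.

Euclidean algorithm in ℚ[z]:
  z^3−2z^2+16 = (1/3)(3z^3+39z+102) + (−2z^2−13z−18)
  3z^3+39z+102 = (−(3/2)z+39/4)(−2z^2−13z−18) + ((555/4)z+555/2)
  −2z^2−13z−18 = (−(8/555)z−12/185)((555/4)z+555/2) + (0)
Last nonzero remainder: (555/4)z+555/2. Dividing through by 555/4 gives the monic gcd z+2.
Cancel z+2 from numerator and denominator to get the reduced form.

(z^2−4z+8)/(3z^2−6z+51)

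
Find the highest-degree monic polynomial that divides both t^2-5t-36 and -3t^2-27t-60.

t+4

Apply the Euclidean algorithm:
  t^2-5t-36 = (-1/3)(-3t^2-27t-60) + (-14t-56)
  -3t^2-27t-60 = ((3/14)t+15/14)(-14t-56) + (0)
Last nonzero remainder: -14t-56. Dividing through by -14 gives the monic gcd t+4.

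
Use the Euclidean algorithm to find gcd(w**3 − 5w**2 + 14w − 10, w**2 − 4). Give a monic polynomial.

Euclidean algorithm in ℚ[w]:
  w**3 − 5w**2 + 14w − 10 = (w − 5)(w**2 − 4) + (18w − 30)
  w**2 − 4 = ((1/18)w + 5/54)(18w − 30) + (−11/9)
  18w − 30 = (−(162/11)w + 270/11)(−11/9) + (0)
The last nonzero remainder is the constant −11/9, so the polynomials are coprime and gcd = 1.

1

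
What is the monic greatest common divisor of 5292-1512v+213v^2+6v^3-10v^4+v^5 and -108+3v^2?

-36+v^2

By polynomial division,
  v^5-10v^4+6v^3+213v^2-1512v+5292 = ((1/3)v^3-(10/3)v^2+14v-49)(3v^2-108) + (0)
Last nonzero remainder: 3v^2-108. Dividing through by 3 gives the monic gcd v^2-36.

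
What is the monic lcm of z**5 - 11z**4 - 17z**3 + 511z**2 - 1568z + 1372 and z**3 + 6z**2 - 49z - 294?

z**6 - 5z**5 - 83z**4 + 409z**3 + 1498z**2 - 8036z + 8232

By polynomial division,
  z**5 - 11z**4 - 17z**3 + 511z**2 - 1568z + 1372 = (z**2 - 17z + 134)(z**3 + 6z**2 - 49z - 294) + (-832z**2 + 40768)
  z**3 + 6z**2 - 49z - 294 = (-(1/832)z - 3/416)(-832z**2 + 40768) + (0)
Last nonzero remainder: -832z**2 + 40768. Dividing through by -832 gives the monic gcd z**2 - 49.
Then lcm(f, g) = f·g / gcd(f, g); expanding and making the result monic gives the answer.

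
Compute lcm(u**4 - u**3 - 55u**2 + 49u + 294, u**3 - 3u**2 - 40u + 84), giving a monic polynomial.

u**6 + 3u**5 - 71u**4 - 159u**3 + 1150u**2 + 588u - 3528

By polynomial division,
  u**4 - u**3 - 55u**2 + 49u + 294 = (u + 2)(u**3 - 3u**2 - 40u + 84) + (-9u**2 + 45u + 126)
  u**3 - 3u**2 - 40u + 84 = (-(1/9)u - 2/9)(-9u**2 + 45u + 126) + (-16u + 112)
  -9u**2 + 45u + 126 = ((9/16)u + 9/8)(-16u + 112) + (0)
Last nonzero remainder: -16u + 112. Dividing through by -16 gives the monic gcd u - 7.
Then lcm(f, g) = f·g / gcd(f, g); expanding and making the result monic gives the answer.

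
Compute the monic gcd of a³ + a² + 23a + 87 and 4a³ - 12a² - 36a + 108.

a + 3

Repeated division with remainder:
  a³ + a² + 23a + 87 = (1/4)(4a³ - 12a² - 36a + 108) + (4a² + 32a + 60)
  4a³ - 12a² - 36a + 108 = (a - 11)(4a² + 32a + 60) + (256a + 768)
  4a² + 32a + 60 = ((1/64)a + 5/64)(256a + 768) + (0)
Last nonzero remainder: 256a + 768. Dividing through by 256 gives the monic gcd a + 3.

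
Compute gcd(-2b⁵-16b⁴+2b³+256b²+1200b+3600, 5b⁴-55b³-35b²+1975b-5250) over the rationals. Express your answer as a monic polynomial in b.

Euclidean algorithm in ℚ[b]:
  -2b⁵-16b⁴+2b³+256b²+1200b+3600 = (-(2/5)b-38/5)(5b⁴-55b³-35b²+1975b-5250) + (-430b³+780b²+14110b-36300)
  5b⁴-55b³-35b²+1975b-5250 = (-(1/86)b+395/3698)(-430b³+780b²+14110b-36300) + ((84600/1849)b²+(84600/1849)b-2538000/1849)
  -430b³+780b²+14110b-36300 = (-(79507/8460)b+223729/8460)((84600/1849)b²+(84600/1849)b-2538000/1849) + (0)
Last nonzero remainder: (84600/1849)b²+(84600/1849)b-2538000/1849. Dividing through by 84600/1849 gives the monic gcd b²+b-30.

b²+b-30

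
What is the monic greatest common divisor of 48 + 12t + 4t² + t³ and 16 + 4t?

By polynomial division,
  t³ + 4t² + 12t + 48 = ((1/4)t² + 3)(4t + 16) + (0)
Last nonzero remainder: 4t + 16. Dividing through by 4 gives the monic gcd t + 4.

4 + t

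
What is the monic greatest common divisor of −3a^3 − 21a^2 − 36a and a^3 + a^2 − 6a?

a^2 + 3a

Apply the Euclidean algorithm:
  −3a^3 − 21a^2 − 36a = (−3)(a^3 + a^2 − 6a) + (−18a^2 − 54a)
  a^3 + a^2 − 6a = (−(1/18)a + 1/9)(−18a^2 − 54a) + (0)
Last nonzero remainder: −18a^2 − 54a. Dividing through by −18 gives the monic gcd a^2 + 3a.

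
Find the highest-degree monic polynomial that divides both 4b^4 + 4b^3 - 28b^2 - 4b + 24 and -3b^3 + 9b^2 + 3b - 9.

b^2 - 1

By polynomial division,
  4b^4 + 4b^3 - 28b^2 - 4b + 24 = (-(4/3)b - 16/3)(-3b^3 + 9b^2 + 3b - 9) + (24b^2 - 24)
  -3b^3 + 9b^2 + 3b - 9 = (-(1/8)b + 3/8)(24b^2 - 24) + (0)
Last nonzero remainder: 24b^2 - 24. Dividing through by 24 gives the monic gcd b^2 - 1.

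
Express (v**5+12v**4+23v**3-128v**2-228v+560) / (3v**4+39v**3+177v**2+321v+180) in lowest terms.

(v**3+3v**2-24v+28)/(3v**2+12v+9)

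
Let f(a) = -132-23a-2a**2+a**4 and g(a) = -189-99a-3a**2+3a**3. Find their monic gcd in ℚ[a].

By polynomial division,
  a**4-2a**2-23a-132 = ((1/3)a+1/3)(3a**3-3a**2-99a-189) + (32a**2+73a-69)
  3a**3-3a**2-99a-189 = ((3/32)a-315/1024)(32a**2+73a-69) + (-(71757/1024)a-215271/1024)
  32a**2+73a-69 = (-(32768/71757)a+23552/71757)(-(71757/1024)a-215271/1024) + (0)
Last nonzero remainder: -(71757/1024)a-215271/1024. Dividing through by -71757/1024 gives the monic gcd a+3.

3+a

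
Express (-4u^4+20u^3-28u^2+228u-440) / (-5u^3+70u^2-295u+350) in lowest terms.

(4u^2+8u+44)/(5u-35)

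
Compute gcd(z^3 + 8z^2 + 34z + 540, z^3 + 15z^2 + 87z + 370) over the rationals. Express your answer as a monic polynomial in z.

z + 10

By polynomial division,
  z^3 + 8z^2 + 34z + 540 = (z^3 + 15z^2 + 87z + 370) + (-7z^2 - 53z + 170)
  z^3 + 15z^2 + 87z + 370 = (-(1/7)z - 52/49)(-7z^2 - 53z + 170) + ((2697/49)z + 26970/49)
  -7z^2 - 53z + 170 = (-(343/2697)z + 833/2697)((2697/49)z + 26970/49) + (0)
Last nonzero remainder: (2697/49)z + 26970/49. Dividing through by 2697/49 gives the monic gcd z + 10.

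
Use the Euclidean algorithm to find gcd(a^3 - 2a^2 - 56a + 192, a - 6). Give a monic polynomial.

a - 6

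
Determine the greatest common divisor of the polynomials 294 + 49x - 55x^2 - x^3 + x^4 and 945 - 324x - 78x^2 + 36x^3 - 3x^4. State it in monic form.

By polynomial division,
  x^4 - x^3 - 55x^2 + 49x + 294 = (-1/3)(-3x^4 + 36x^3 - 78x^2 - 324x + 945) + (11x^3 - 81x^2 - 59x + 609)
  -3x^4 + 36x^3 - 78x^2 - 324x + 945 = (-(3/11)x + 153/121)(11x^3 - 81x^2 - 59x + 609) + ((1008/121)x^2 - (10080/121)x + 21168/121)
  11x^3 - 81x^2 - 59x + 609 = ((1331/1008)x + 3509/1008)((1008/121)x^2 - (10080/121)x + 21168/121) + (0)
Last nonzero remainder: (1008/121)x^2 - (10080/121)x + 21168/121. Dividing through by 1008/121 gives the monic gcd x^2 - 10x + 21.

21 - 10x + x^2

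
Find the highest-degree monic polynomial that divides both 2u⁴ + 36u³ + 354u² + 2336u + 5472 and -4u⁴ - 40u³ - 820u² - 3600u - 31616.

Apply the Euclidean algorithm:
  2u⁴ + 36u³ + 354u² + 2336u + 5472 = (-1/2)(-4u⁴ - 40u³ - 820u² - 3600u - 31616) + (16u³ - 56u² + 536u - 10336)
  -4u⁴ - 40u³ - 820u² - 3600u - 31616 = (-(1/4)u - 27/8)(16u³ - 56u² + 536u - 10336) + (-875u² - 4375u - 66500)
  16u³ - 56u² + 536u - 10336 = (-(16/875)u + 136/875)(-875u² - 4375u - 66500) + (0)
Last nonzero remainder: -875u² - 4375u - 66500. Dividing through by -875 gives the monic gcd u² + 5u + 76.

u² + 5u + 76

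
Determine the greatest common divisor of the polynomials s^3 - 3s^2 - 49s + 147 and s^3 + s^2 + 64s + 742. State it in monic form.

s + 7

Euclidean algorithm in ℚ[s]:
  s^3 - 3s^2 - 49s + 147 = (s^3 + s^2 + 64s + 742) + (-4s^2 - 113s - 595)
  s^3 + s^2 + 64s + 742 = (-(1/4)s + 109/16)(-4s^2 - 113s - 595) + ((10961/16)s + 76727/16)
  -4s^2 - 113s - 595 = (-(64/10961)s - 1360/10961)((10961/16)s + 76727/16) + (0)
Last nonzero remainder: (10961/16)s + 76727/16. Dividing through by 10961/16 gives the monic gcd s + 7.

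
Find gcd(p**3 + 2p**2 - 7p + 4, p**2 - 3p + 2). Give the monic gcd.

p - 1

Euclidean algorithm in ℚ[p]:
  p**3 + 2p**2 - 7p + 4 = (p + 5)(p**2 - 3p + 2) + (6p - 6)
  p**2 - 3p + 2 = ((1/6)p - 1/3)(6p - 6) + (0)
Last nonzero remainder: 6p - 6. Dividing through by 6 gives the monic gcd p - 1.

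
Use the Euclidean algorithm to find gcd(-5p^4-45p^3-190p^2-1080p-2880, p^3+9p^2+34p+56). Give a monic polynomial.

p+4

Euclidean algorithm in ℚ[p]:
  -5p^4-45p^3-190p^2-1080p-2880 = (-5p)(p^3+9p^2+34p+56) + (-20p^2-800p-2880)
  p^3+9p^2+34p+56 = (-(1/20)p+31/20)(-20p^2-800p-2880) + (1130p+4520)
  -20p^2-800p-2880 = (-(2/113)p-72/113)(1130p+4520) + (0)
Last nonzero remainder: 1130p+4520. Dividing through by 1130 gives the monic gcd p+4.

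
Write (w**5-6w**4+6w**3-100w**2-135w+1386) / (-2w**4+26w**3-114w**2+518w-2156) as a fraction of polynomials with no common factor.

By polynomial division,
  w**5-6w**4+6w**3-100w**2-135w+1386 = (-(1/2)w-7/2)(-2w**4+26w**3-114w**2+518w-2156) + (40w**3-240w**2+600w-6160)
  -2w**4+26w**3-114w**2+518w-2156 = (-(1/20)w+7/20)(40w**3-240w**2+600w-6160) + (0)
Last nonzero remainder: 40w**3-240w**2+600w-6160. Dividing through by 40 gives the monic gcd w**3-6w**2+15w-154.
Cancel w**3-6w**2+15w-154 from numerator and denominator to get the reduced form.

(-w**2+9)/(2w-14)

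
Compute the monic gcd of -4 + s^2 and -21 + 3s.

Apply the Euclidean algorithm:
  s^2 - 4 = ((1/3)s + 7/3)(3s - 21) + (45)
  3s - 21 = ((1/15)s - 7/15)(45) + (0)
The last nonzero remainder is the constant 45, so the polynomials are coprime and gcd = 1.

1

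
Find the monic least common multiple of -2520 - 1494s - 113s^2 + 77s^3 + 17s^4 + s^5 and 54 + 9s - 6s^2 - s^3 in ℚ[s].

7560 + 1962s - 1155s^2 - 344s^3 + 26s^4 + 14s^5 + s^6

Repeated division with remainder:
  s^5 + 17s^4 + 77s^3 - 113s^2 - 1494s - 2520 = (-s^2 - 11s - 20)(-s^3 - 6s^2 + 9s + 54) + (-80s^2 - 720s - 1440)
  -s^3 - 6s^2 + 9s + 54 = ((1/80)s - 3/80)(-80s^2 - 720s - 1440) + (0)
Last nonzero remainder: -80s^2 - 720s - 1440. Dividing through by -80 gives the monic gcd s^2 + 9s + 18.
Then lcm(f, g) = f·g / gcd(f, g); expanding and making the result monic gives the answer.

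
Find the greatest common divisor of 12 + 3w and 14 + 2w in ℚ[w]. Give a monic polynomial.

1

By polynomial division,
  3w + 12 = (3/2)(2w + 14) + (−9)
  2w + 14 = (−(2/9)w − 14/9)(−9) + (0)
The last nonzero remainder is the constant −9, so the polynomials are coprime and gcd = 1.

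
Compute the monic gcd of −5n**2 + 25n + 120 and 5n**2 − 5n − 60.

Apply the Euclidean algorithm:
  −5n**2 + 25n + 120 = (−1)(5n**2 − 5n − 60) + (20n + 60)
  5n**2 − 5n − 60 = ((1/4)n − 1)(20n + 60) + (0)
Last nonzero remainder: 20n + 60. Dividing through by 20 gives the monic gcd n + 3.

n + 3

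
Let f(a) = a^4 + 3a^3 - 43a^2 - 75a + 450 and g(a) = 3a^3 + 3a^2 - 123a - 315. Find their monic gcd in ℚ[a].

a + 5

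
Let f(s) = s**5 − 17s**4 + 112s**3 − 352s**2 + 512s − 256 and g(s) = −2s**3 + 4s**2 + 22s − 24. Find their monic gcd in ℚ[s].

By polynomial division,
  s**5 − 17s**4 + 112s**3 − 352s**2 + 512s − 256 = (−(1/2)s**2 + (15/2)s − 93/2)(−2s**3 + 4s**2 + 22s − 24) + (−343s**2 + 1715s − 1372)
  −2s**3 + 4s**2 + 22s − 24 = ((2/343)s + 6/343)(−343s**2 + 1715s − 1372) + (0)
Last nonzero remainder: −343s**2 + 1715s − 1372. Dividing through by −343 gives the monic gcd s**2 − 5s + 4.

s**2 − 5s + 4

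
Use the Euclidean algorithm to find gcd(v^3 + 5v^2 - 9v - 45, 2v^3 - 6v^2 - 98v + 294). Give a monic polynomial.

v - 3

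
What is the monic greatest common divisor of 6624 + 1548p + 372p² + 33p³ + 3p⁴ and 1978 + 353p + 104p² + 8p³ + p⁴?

46 + 5p + p²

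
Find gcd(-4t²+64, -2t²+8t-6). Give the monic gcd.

1

Apply the Euclidean algorithm:
  -4t²+64 = (2)(-2t²+8t-6) + (-16t+76)
  -2t²+8t-6 = ((1/8)t+3/32)(-16t+76) + (-105/8)
  -16t+76 = ((128/105)t-608/105)(-105/8) + (0)
The last nonzero remainder is the constant -105/8, so the polynomials are coprime and gcd = 1.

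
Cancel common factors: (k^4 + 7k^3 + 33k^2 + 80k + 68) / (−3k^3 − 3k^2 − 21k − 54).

(−k^3 − 5k^2 − 23k − 34)/(3k^2 − 3k + 27)

Repeated division with remainder:
  k^4 + 7k^3 + 33k^2 + 80k + 68 = (−(1/3)k − 2)(−3k^3 − 3k^2 − 21k − 54) + (20k^2 + 20k − 40)
  −3k^3 − 3k^2 − 21k − 54 = (−(3/20)k)(20k^2 + 20k − 40) + (−27k − 54)
  20k^2 + 20k − 40 = (−(20/27)k + 20/27)(−27k − 54) + (0)
Last nonzero remainder: −27k − 54. Dividing through by −27 gives the monic gcd k + 2.
Cancel k + 2 from numerator and denominator to get the reduced form.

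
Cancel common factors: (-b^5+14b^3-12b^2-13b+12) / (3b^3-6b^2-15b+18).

(-b^3-4b^2+b+4)/(3b+6)

Apply the Euclidean algorithm:
  -b^5+14b^3-12b^2-13b+12 = (-(1/3)b^2-(2/3)b+5/3)(3b^3-6b^2-15b+18) + (-6b^2+24b-18)
  3b^3-6b^2-15b+18 = (-(1/2)b-1)(-6b^2+24b-18) + (0)
Last nonzero remainder: -6b^2+24b-18. Dividing through by -6 gives the monic gcd b^2-4b+3.
Cancel b^2-4b+3 from numerator and denominator to get the reduced form.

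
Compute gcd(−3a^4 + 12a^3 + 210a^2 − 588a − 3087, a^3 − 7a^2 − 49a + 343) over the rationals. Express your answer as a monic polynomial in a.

By polynomial division,
  −3a^4 + 12a^3 + 210a^2 − 588a − 3087 = (−3a − 9)(a^3 − 7a^2 − 49a + 343) + (0)
The last nonzero remainder a^3 − 7a^2 − 49a + 343 is already monic.

a^3 − 7a^2 − 49a + 343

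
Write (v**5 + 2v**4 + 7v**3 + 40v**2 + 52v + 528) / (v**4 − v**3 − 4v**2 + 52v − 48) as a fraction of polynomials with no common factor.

Euclidean algorithm in ℚ[v]:
  v**5 + 2v**4 + 7v**3 + 40v**2 + 52v + 528 = (v + 3)(v**4 − v**3 − 4v**2 + 52v − 48) + (14v**3 − 56v + 672)
  v**4 − v**3 − 4v**2 + 52v − 48 = ((1/14)v − 1/14)(14v**3 − 56v + 672) + (0)
Last nonzero remainder: 14v**3 − 56v + 672. Dividing through by 14 gives the monic gcd v**3 − 4v + 48.
Cancel v**3 − 4v + 48 from numerator and denominator to get the reduced form.

(v**2 + 2v + 11)/(v − 1)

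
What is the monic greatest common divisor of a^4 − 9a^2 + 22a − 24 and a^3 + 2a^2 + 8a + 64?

a + 4

Euclidean algorithm in ℚ[a]:
  a^4 − 9a^2 + 22a − 24 = (a − 2)(a^3 + 2a^2 + 8a + 64) + (−13a^2 − 26a + 104)
  a^3 + 2a^2 + 8a + 64 = (−(1/13)a)(−13a^2 − 26a + 104) + (16a + 64)
  −13a^2 − 26a + 104 = (−(13/16)a + 13/8)(16a + 64) + (0)
Last nonzero remainder: 16a + 64. Dividing through by 16 gives the monic gcd a + 4.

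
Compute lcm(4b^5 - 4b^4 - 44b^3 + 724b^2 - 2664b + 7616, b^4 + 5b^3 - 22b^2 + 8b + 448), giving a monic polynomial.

b^6 + 3b^5 - 15b^4 + 137b^3 + 58b^2 - 760b + 7616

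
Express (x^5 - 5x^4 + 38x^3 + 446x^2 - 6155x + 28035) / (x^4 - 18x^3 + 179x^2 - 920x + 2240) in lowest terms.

(x^3 + 5x^2 + 53x + 801)/(x^2 - 8x + 64)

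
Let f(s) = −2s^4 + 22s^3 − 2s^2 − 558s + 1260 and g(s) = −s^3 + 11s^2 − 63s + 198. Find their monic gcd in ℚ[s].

s − 6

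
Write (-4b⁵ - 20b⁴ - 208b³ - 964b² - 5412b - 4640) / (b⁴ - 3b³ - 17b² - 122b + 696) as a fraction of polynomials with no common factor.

(-4b³ + 8b² - 148b - 160)/(b² - 10b + 24)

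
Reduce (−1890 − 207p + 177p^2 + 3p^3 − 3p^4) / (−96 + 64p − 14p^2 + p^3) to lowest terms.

(315 + 87p − 15p^2 − 3p^3)/(16 − 8p + p^2)

Repeated division with remainder:
  −3p^4 + 3p^3 + 177p^2 − 207p − 1890 = (−3p − 39)(p^3 − 14p^2 + 64p − 96) + (−177p^2 + 2001p − 5634)
  p^3 − 14p^2 + 64p − 96 = (−(1/177)p + 53/3481)(−177p^2 + 2001p − 5634) + ((5929/3481)p − 35574/3481)
  −177p^2 + 2001p − 5634 = (−(616137/5929)p + 3268659/5929)((5929/3481)p − 35574/3481) + (0)
Last nonzero remainder: (5929/3481)p − 35574/3481. Dividing through by 5929/3481 gives the monic gcd p − 6.
Cancel p − 6 from numerator and denominator to get the reduced form.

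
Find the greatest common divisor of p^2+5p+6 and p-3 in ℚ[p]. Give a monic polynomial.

1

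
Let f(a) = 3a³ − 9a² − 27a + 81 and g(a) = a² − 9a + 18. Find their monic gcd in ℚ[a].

a − 3

Euclidean algorithm in ℚ[a]:
  3a³ − 9a² − 27a + 81 = (3a + 18)(a² − 9a + 18) + (81a − 243)
  a² − 9a + 18 = ((1/81)a − 2/27)(81a − 243) + (0)
Last nonzero remainder: 81a − 243. Dividing through by 81 gives the monic gcd a − 3.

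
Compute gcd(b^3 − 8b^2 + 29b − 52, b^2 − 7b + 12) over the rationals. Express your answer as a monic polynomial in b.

b − 4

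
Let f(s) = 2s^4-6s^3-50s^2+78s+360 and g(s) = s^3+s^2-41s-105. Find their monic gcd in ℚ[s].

s+3

Euclidean algorithm in ℚ[s]:
  2s^4-6s^3-50s^2+78s+360 = (2s-8)(s^3+s^2-41s-105) + (40s^2-40s-480)
  s^3+s^2-41s-105 = ((1/40)s+1/20)(40s^2-40s-480) + (-27s-81)
  40s^2-40s-480 = (-(40/27)s+160/27)(-27s-81) + (0)
Last nonzero remainder: -27s-81. Dividing through by -27 gives the monic gcd s+3.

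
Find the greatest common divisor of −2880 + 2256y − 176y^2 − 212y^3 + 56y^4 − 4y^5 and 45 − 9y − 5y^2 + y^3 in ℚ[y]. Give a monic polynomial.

−15 − 2y + y^2

Euclidean algorithm in ℚ[y]:
  −4y^5 + 56y^4 − 212y^3 − 176y^2 + 2256y − 2880 = (−4y^2 + 36y − 68)(y^3 − 5y^2 − 9y + 45) + (−12y^2 + 24y + 180)
  y^3 − 5y^2 − 9y + 45 = (−(1/12)y + 1/4)(−12y^2 + 24y + 180) + (0)
Last nonzero remainder: −12y^2 + 24y + 180. Dividing through by −12 gives the monic gcd y^2 − 2y − 15.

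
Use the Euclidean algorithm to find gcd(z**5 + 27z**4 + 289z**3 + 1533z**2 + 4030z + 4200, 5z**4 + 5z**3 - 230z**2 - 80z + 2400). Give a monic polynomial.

z**2 + 10z + 24

By polynomial division,
  z**5 + 27z**4 + 289z**3 + 1533z**2 + 4030z + 4200 = ((1/5)z + 26/5)(5z**4 + 5z**3 - 230z**2 - 80z + 2400) + (309z**3 + 2745z**2 + 3966z - 8280)
  5z**4 + 5z**3 - 230z**2 - 80z + 2400 = ((5/309)z - 4060/31827)(309z**3 + 2745z**2 + 3966z - 8280) + ((594000/10609)z**2 + (5940000/10609)z + 14256000/10609)
  309z**3 + 2745z**2 + 3966z - 8280 = ((1092727/198000)z - 244007/39600)((594000/10609)z**2 + (5940000/10609)z + 14256000/10609) + (0)
Last nonzero remainder: (594000/10609)z**2 + (5940000/10609)z + 14256000/10609. Dividing through by 594000/10609 gives the monic gcd z**2 + 10z + 24.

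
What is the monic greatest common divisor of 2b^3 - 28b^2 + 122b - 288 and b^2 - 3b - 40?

By polynomial division,
  2b^3 - 28b^2 + 122b - 288 = (2b - 22)(b^2 - 3b - 40) + (136b - 1168)
  b^2 - 3b - 40 = ((1/136)b + 95/2312)(136b - 1168) + (2310/289)
  136b - 1168 = ((19652/1155)b - 168776/1155)(2310/289) + (0)
The last nonzero remainder is the constant 2310/289, so the polynomials are coprime and gcd = 1.

1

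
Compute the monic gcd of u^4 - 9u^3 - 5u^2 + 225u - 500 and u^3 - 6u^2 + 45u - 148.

u - 4

By polynomial division,
  u^4 - 9u^3 - 5u^2 + 225u - 500 = (u - 3)(u^3 - 6u^2 + 45u - 148) + (-68u^2 + 508u - 944)
  u^3 - 6u^2 + 45u - 148 = (-(1/68)u - 25/1156)(-68u^2 + 508u - 944) + ((12168/289)u - 48672/289)
  -68u^2 + 508u - 944 = (-(4913/3042)u + 17051/3042)((12168/289)u - 48672/289) + (0)
Last nonzero remainder: (12168/289)u - 48672/289. Dividing through by 12168/289 gives the monic gcd u - 4.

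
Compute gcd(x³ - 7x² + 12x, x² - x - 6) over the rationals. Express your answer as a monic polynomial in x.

Apply the Euclidean algorithm:
  x³ - 7x² + 12x = (x - 6)(x² - x - 6) + (12x - 36)
  x² - x - 6 = ((1/12)x + 1/6)(12x - 36) + (0)
Last nonzero remainder: 12x - 36. Dividing through by 12 gives the monic gcd x - 3.

x - 3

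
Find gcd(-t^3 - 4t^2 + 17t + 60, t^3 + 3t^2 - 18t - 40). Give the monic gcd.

Apply the Euclidean algorithm:
  -t^3 - 4t^2 + 17t + 60 = (-1)(t^3 + 3t^2 - 18t - 40) + (-t^2 - t + 20)
  t^3 + 3t^2 - 18t - 40 = (-t - 2)(-t^2 - t + 20) + (0)
Last nonzero remainder: -t^2 - t + 20. Dividing through by -1 gives the monic gcd t^2 + t - 20.

t^2 + t - 20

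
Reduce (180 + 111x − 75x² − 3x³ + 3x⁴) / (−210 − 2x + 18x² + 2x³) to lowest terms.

(−12 − 9x + 3x²)/(14 + 2x)

Euclidean algorithm in ℚ[x]:
  3x⁴ − 3x³ − 75x² + 111x + 180 = ((3/2)x − 15)(2x³ + 18x² − 2x − 210) + (198x² + 396x − 2970)
  2x³ + 18x² − 2x − 210 = ((1/99)x + 7/99)(198x² + 396x − 2970) + (0)
Last nonzero remainder: 198x² + 396x − 2970. Dividing through by 198 gives the monic gcd x² + 2x − 15.
Cancel x² + 2x − 15 from numerator and denominator to get the reduced form.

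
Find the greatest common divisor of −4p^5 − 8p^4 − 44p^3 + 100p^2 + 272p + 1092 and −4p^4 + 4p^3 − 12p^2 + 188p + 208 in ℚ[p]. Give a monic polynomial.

p^2 + 2p + 13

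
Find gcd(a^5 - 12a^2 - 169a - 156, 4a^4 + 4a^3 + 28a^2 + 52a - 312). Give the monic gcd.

a^3 + 3a^2 + 13a + 39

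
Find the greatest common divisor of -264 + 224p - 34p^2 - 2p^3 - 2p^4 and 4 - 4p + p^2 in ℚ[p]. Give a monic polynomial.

4 - 4p + p^2

Euclidean algorithm in ℚ[p]:
  -2p^4 - 2p^3 - 34p^2 + 224p - 264 = (-2p^2 - 10p - 66)(p^2 - 4p + 4) + (0)
The last nonzero remainder p^2 - 4p + 4 is already monic.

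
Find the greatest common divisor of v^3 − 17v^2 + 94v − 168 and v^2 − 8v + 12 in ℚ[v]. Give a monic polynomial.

v − 6

Repeated division with remainder:
  v^3 − 17v^2 + 94v − 168 = (v − 9)(v^2 − 8v + 12) + (10v − 60)
  v^2 − 8v + 12 = ((1/10)v − 1/5)(10v − 60) + (0)
Last nonzero remainder: 10v − 60. Dividing through by 10 gives the monic gcd v − 6.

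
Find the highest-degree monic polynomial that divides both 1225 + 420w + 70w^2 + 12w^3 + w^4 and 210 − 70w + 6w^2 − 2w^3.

Euclidean algorithm in ℚ[w]:
  w^4 + 12w^3 + 70w^2 + 420w + 1225 = (−(1/2)w − 15/2)(−2w^3 + 6w^2 − 70w + 210) + (80w^2 + 2800)
  −2w^3 + 6w^2 − 70w + 210 = (−(1/40)w + 3/40)(80w^2 + 2800) + (0)
Last nonzero remainder: 80w^2 + 2800. Dividing through by 80 gives the monic gcd w^2 + 35.

35 + w^2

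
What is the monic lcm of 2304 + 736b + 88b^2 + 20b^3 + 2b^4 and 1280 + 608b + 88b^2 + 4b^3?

Repeated division with remainder:
  2b^4 + 20b^3 + 88b^2 + 736b + 2304 = ((1/2)b - 6)(4b^3 + 88b^2 + 608b + 1280) + (312b^2 + 3744b + 9984)
  4b^3 + 88b^2 + 608b + 1280 = ((1/78)b + 5/39)(312b^2 + 3744b + 9984) + (0)
Last nonzero remainder: 312b^2 + 3744b + 9984. Dividing through by 312 gives the monic gcd b^2 + 12b + 32.
Then lcm(f, g) = f·g / gcd(f, g); expanding and making the result monic gives the answer.

11520 + 4832b + 808b^2 + 144b^3 + 20b^4 + b^5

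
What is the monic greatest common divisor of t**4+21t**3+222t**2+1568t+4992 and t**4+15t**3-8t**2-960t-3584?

t**2+16t+64

Euclidean algorithm in ℚ[t]:
  t**4+21t**3+222t**2+1568t+4992 = (t**4+15t**3-8t**2-960t-3584) + (6t**3+230t**2+2528t+8576)
  t**4+15t**3-8t**2-960t-3584 = ((1/6)t-35/9)(6t**3+230t**2+2528t+8576) + ((4186/9)t**2+(66976/9)t+267904/9)
  6t**3+230t**2+2528t+8576 = ((27/2093)t+603/2093)((4186/9)t**2+(66976/9)t+267904/9) + (0)
Last nonzero remainder: (4186/9)t**2+(66976/9)t+267904/9. Dividing through by 4186/9 gives the monic gcd t**2+16t+64.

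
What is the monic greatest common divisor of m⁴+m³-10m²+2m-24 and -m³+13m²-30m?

Euclidean algorithm in ℚ[m]:
  m⁴+m³-10m²+2m-24 = (-m-14)(-m³+13m²-30m) + (142m²-418m-24)
  -m³+13m²-30m = (-(1/142)m+357/5041)(142m²-418m-24) + (-(2856/5041)m+8568/5041)
  142m²-418m-24 = (-(357911/1428)m-5041/357)(-(2856/5041)m+8568/5041) + (0)
Last nonzero remainder: -(2856/5041)m+8568/5041. Dividing through by -2856/5041 gives the monic gcd m-3.

m-3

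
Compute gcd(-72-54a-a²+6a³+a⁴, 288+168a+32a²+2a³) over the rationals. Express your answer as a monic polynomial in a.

Euclidean algorithm in ℚ[a]:
  a⁴+6a³-a²-54a-72 = ((1/2)a-5)(2a³+32a²+168a+288) + (75a²+642a+1368)
  2a³+32a²+168a+288 = ((2/75)a+124/625)(75a²+642a+1368) + ((2592/625)a+10368/625)
  75a²+642a+1368 = ((15625/864)a+11875/144)((2592/625)a+10368/625) + (0)
Last nonzero remainder: (2592/625)a+10368/625. Dividing through by 2592/625 gives the monic gcd a+4.

4+a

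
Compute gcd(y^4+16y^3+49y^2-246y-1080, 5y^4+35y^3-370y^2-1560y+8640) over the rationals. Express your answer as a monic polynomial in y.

y^2+5y-36

Apply the Euclidean algorithm:
  y^4+16y^3+49y^2-246y-1080 = (1/5)(5y^4+35y^3-370y^2-1560y+8640) + (9y^3+123y^2+66y-2808)
  5y^4+35y^3-370y^2-1560y+8640 = ((5/9)y-100/27)(9y^3+123y^2+66y-2808) + ((440/9)y^2+(2200/9)y-1760)
  9y^3+123y^2+66y-2808 = ((81/440)y+351/220)((440/9)y^2+(2200/9)y-1760) + (0)
Last nonzero remainder: (440/9)y^2+(2200/9)y-1760. Dividing through by 440/9 gives the monic gcd y^2+5y-36.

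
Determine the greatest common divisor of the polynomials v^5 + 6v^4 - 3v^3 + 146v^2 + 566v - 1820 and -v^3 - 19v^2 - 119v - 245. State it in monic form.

Repeated division with remainder:
  v^5 + 6v^4 - 3v^3 + 146v^2 + 566v - 1820 = (-v^2 + 13v - 125)(-v^3 - 19v^2 - 119v - 245) + (-927v^2 - 11124v - 32445)
  -v^3 - 19v^2 - 119v - 245 = ((1/927)v + 7/927)(-927v^2 - 11124v - 32445) + (0)
Last nonzero remainder: -927v^2 - 11124v - 32445. Dividing through by -927 gives the monic gcd v^2 + 12v + 35.

v^2 + 12v + 35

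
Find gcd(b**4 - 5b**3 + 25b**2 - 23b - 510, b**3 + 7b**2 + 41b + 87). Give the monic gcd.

b + 3

By polynomial division,
  b**4 - 5b**3 + 25b**2 - 23b - 510 = (b - 12)(b**3 + 7b**2 + 41b + 87) + (68b**2 + 382b + 534)
  b**3 + 7b**2 + 41b + 87 = ((1/68)b + 47/2312)(68b**2 + 382b + 534) + ((29341/1156)b + 88023/1156)
  68b**2 + 382b + 534 = ((78608/29341)b + 205768/29341)((29341/1156)b + 88023/1156) + (0)
Last nonzero remainder: (29341/1156)b + 88023/1156. Dividing through by 29341/1156 gives the monic gcd b + 3.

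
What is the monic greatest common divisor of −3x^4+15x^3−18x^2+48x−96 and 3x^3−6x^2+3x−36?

Apply the Euclidean algorithm:
  −3x^4+15x^3−18x^2+48x−96 = (−x+3)(3x^3−6x^2+3x−36) + (3x^2+3x+12)
  3x^3−6x^2+3x−36 = (x−3)(3x^2+3x+12) + (0)
Last nonzero remainder: 3x^2+3x+12. Dividing through by 3 gives the monic gcd x^2+x+4.

x^2+x+4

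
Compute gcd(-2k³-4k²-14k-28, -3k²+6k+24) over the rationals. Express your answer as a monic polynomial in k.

k+2

Apply the Euclidean algorithm:
  -2k³-4k²-14k-28 = ((2/3)k+8/3)(-3k²+6k+24) + (-46k-92)
  -3k²+6k+24 = ((3/46)k-6/23)(-46k-92) + (0)
Last nonzero remainder: -46k-92. Dividing through by -46 gives the monic gcd k+2.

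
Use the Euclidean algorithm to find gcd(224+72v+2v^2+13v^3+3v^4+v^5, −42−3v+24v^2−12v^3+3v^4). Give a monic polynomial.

7−3v+v^2

By polynomial division,
  v^5+3v^4+13v^3+2v^2+72v+224 = ((1/3)v+7/3)(3v^4−12v^3+24v^2−3v−42) + (33v^3−53v^2+93v+322)
  3v^4−12v^3+24v^2−3v−42 = ((1/11)v−79/363)(33v^3−53v^2+93v+322) + ((1456/363)v^2−(1456/121)v+10192/363)
  33v^3−53v^2+93v+322 = ((11979/1456)v+8349/728)((1456/363)v^2−(1456/121)v+10192/363) + (0)
Last nonzero remainder: (1456/363)v^2−(1456/121)v+10192/363. Dividing through by 1456/363 gives the monic gcd v^2−3v+7.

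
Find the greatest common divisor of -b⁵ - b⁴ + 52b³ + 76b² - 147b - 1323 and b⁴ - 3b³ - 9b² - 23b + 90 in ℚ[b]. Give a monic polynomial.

Apply the Euclidean algorithm:
  -b⁵ - b⁴ + 52b³ + 76b² - 147b - 1323 = (-b - 4)(b⁴ - 3b³ - 9b² - 23b + 90) + (31b³ + 17b² - 149b - 963)
  b⁴ - 3b³ - 9b² - 23b + 90 = ((1/31)b - 110/961)(31b³ + 17b² - 149b - 963) + (-(2160/961)b² - (8640/961)b - 19440/961)
  31b³ + 17b² - 149b - 963 = (-(29791/2160)b + 102827/2160)(-(2160/961)b² - (8640/961)b - 19440/961) + (0)
Last nonzero remainder: -(2160/961)b² - (8640/961)b - 19440/961. Dividing through by -2160/961 gives the monic gcd b² + 4b + 9.

b² + 4b + 9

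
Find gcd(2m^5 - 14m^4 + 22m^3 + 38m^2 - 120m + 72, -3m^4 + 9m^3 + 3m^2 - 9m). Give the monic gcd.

m^2 - 4m + 3

Euclidean algorithm in ℚ[m]:
  2m^5 - 14m^4 + 22m^3 + 38m^2 - 120m + 72 = (-(2/3)m + 8/3)(-3m^4 + 9m^3 + 3m^2 - 9m) + (24m^2 - 96m + 72)
  -3m^4 + 9m^3 + 3m^2 - 9m = (-(1/8)m^2 - (1/8)m)(24m^2 - 96m + 72) + (0)
Last nonzero remainder: 24m^2 - 96m + 72. Dividing through by 24 gives the monic gcd m^2 - 4m + 3.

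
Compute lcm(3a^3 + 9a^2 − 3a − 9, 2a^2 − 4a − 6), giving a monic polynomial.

a^4 − 10a^2 + 9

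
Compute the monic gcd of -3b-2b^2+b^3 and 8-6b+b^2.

Repeated division with remainder:
  b^3-2b^2-3b = (b+4)(b^2-6b+8) + (13b-32)
  b^2-6b+8 = ((1/13)b-46/169)(13b-32) + (-120/169)
  13b-32 = (-(2197/120)b+676/15)(-120/169) + (0)
The last nonzero remainder is the constant -120/169, so the polynomials are coprime and gcd = 1.

1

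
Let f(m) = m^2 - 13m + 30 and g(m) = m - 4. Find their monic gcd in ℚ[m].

Euclidean algorithm in ℚ[m]:
  m^2 - 13m + 30 = (m - 9)(m - 4) + (-6)
  m - 4 = (-(1/6)m + 2/3)(-6) + (0)
The last nonzero remainder is the constant -6, so the polynomials are coprime and gcd = 1.

1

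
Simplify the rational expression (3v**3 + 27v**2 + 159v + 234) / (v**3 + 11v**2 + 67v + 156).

Apply the Euclidean algorithm:
  3v**3 + 27v**2 + 159v + 234 = (3)(v**3 + 11v**2 + 67v + 156) + (-6v**2 - 42v - 234)
  v**3 + 11v**2 + 67v + 156 = (-(1/6)v - 2/3)(-6v**2 - 42v - 234) + (0)
Last nonzero remainder: -6v**2 - 42v - 234. Dividing through by -6 gives the monic gcd v**2 + 7v + 39.
Cancel v**2 + 7v + 39 from numerator and denominator to get the reduced form.

(3v + 6)/(v + 4)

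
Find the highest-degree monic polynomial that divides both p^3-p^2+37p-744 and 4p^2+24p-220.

1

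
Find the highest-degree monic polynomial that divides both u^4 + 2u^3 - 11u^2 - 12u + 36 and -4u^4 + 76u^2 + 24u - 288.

u^3 + 4u^2 - 3u - 18

Apply the Euclidean algorithm:
  u^4 + 2u^3 - 11u^2 - 12u + 36 = (-1/4)(-4u^4 + 76u^2 + 24u - 288) + (2u^3 + 8u^2 - 6u - 36)
  -4u^4 + 76u^2 + 24u - 288 = (-2u + 8)(2u^3 + 8u^2 - 6u - 36) + (0)
Last nonzero remainder: 2u^3 + 8u^2 - 6u - 36. Dividing through by 2 gives the monic gcd u^3 + 4u^2 - 3u - 18.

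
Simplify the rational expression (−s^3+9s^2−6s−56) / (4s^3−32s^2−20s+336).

Euclidean algorithm in ℚ[s]:
  −s^3+9s^2−6s−56 = (−1/4)(4s^3−32s^2−20s+336) + (s^2−11s+28)
  4s^3−32s^2−20s+336 = (4s+12)(s^2−11s+28) + (0)
The last nonzero remainder s^2−11s+28 is already monic.
Cancel s^2−11s+28 from numerator and denominator to get the reduced form.

(−s−2)/(4s+12)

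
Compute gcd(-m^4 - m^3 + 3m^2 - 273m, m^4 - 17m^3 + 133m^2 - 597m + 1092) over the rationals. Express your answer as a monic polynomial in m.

m^2 - 6m + 39

By polynomial division,
  -m^4 - m^3 + 3m^2 - 273m = (-1)(m^4 - 17m^3 + 133m^2 - 597m + 1092) + (-18m^3 + 136m^2 - 870m + 1092)
  m^4 - 17m^3 + 133m^2 - 597m + 1092 = (-(1/18)m + 85/162)(-18m^3 + 136m^2 - 870m + 1092) + ((1078/81)m^2 - (2156/27)m + 14014/27)
  -18m^3 + 136m^2 - 870m + 1092 = (-(729/539)m + 162/77)((1078/81)m^2 - (2156/27)m + 14014/27) + (0)
Last nonzero remainder: (1078/81)m^2 - (2156/27)m + 14014/27. Dividing through by 1078/81 gives the monic gcd m^2 - 6m + 39.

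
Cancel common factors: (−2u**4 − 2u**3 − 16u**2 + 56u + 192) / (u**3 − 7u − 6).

Repeated division with remainder:
  −2u**4 − 2u**3 − 16u**2 + 56u + 192 = (−2u − 2)(u**3 − 7u − 6) + (−30u**2 + 30u + 180)
  u**3 − 7u − 6 = (−(1/30)u − 1/30)(−30u**2 + 30u + 180) + (0)
Last nonzero remainder: −30u**2 + 30u + 180. Dividing through by −30 gives the monic gcd u**2 − u − 6.
Cancel u**2 − u − 6 from numerator and denominator to get the reduced form.

(−2u**2 − 4u − 32)/(u + 1)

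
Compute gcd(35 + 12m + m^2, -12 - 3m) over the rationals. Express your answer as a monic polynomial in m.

1

By polynomial division,
  m^2 + 12m + 35 = (-(1/3)m - 8/3)(-3m - 12) + (3)
  -3m - 12 = (-m - 4)(3) + (0)
The last nonzero remainder is the constant 3, so the polynomials are coprime and gcd = 1.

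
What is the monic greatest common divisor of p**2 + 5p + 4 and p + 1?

Apply the Euclidean algorithm:
  p**2 + 5p + 4 = (p + 4)(p + 1) + (0)
The last nonzero remainder p + 1 is already monic.

p + 1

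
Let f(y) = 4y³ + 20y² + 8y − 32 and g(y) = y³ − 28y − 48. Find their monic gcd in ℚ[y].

y² + 6y + 8

Repeated division with remainder:
  4y³ + 20y² + 8y − 32 = (4)(y³ − 28y − 48) + (20y² + 120y + 160)
  y³ − 28y − 48 = ((1/20)y − 3/10)(20y² + 120y + 160) + (0)
Last nonzero remainder: 20y² + 120y + 160. Dividing through by 20 gives the monic gcd y² + 6y + 8.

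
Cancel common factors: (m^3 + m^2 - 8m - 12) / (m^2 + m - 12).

(m^2 + 4m + 4)/(m + 4)

By polynomial division,
  m^3 + m^2 - 8m - 12 = (m)(m^2 + m - 12) + (4m - 12)
  m^2 + m - 12 = ((1/4)m + 1)(4m - 12) + (0)
Last nonzero remainder: 4m - 12. Dividing through by 4 gives the monic gcd m - 3.
Cancel m - 3 from numerator and denominator to get the reduced form.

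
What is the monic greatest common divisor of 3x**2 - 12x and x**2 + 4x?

x

Apply the Euclidean algorithm:
  3x**2 - 12x = (3)(x**2 + 4x) + (-24x)
  x**2 + 4x = (-(1/24)x - 1/6)(-24x) + (0)
Last nonzero remainder: -24x. Dividing through by -24 gives the monic gcd x.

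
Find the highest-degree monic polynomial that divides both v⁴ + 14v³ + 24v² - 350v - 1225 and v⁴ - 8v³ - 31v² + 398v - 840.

By polynomial division,
  v⁴ + 14v³ + 24v² - 350v - 1225 = (v⁴ - 8v³ - 31v² + 398v - 840) + (22v³ + 55v² - 748v - 385)
  v⁴ - 8v³ - 31v² + 398v - 840 = ((1/22)v - 21/44)(22v³ + 55v² - 748v - 385) + ((117/4)v² + (117/2)v - 4095/4)
  22v³ + 55v² - 748v - 385 = ((88/117)v + 44/117)((117/4)v² + (117/2)v - 4095/4) + (0)
Last nonzero remainder: (117/4)v² + (117/2)v - 4095/4. Dividing through by 117/4 gives the monic gcd v² + 2v - 35.

v² + 2v - 35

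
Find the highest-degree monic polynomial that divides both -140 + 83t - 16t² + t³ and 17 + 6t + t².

By polynomial division,
  t³ - 16t² + 83t - 140 = (t - 22)(t² + 6t + 17) + (198t + 234)
  t² + 6t + 17 = ((1/198)t + 53/2178)(198t + 234) + (1368/121)
  198t + 234 = ((1331/76)t + 1573/76)(1368/121) + (0)
The last nonzero remainder is the constant 1368/121, so the polynomials are coprime and gcd = 1.

1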